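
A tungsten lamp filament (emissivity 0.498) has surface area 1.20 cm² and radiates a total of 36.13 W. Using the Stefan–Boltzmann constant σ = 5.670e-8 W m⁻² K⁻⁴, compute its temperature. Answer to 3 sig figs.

Area A = 1.20 cm² = 1.20×10⁻⁴ m².
P = εσAT⁴ ⇒ T = (P/(εσA))^(1/4) = (36.13/(0.498×5.670×10⁻⁸×1.20×10⁻⁴))^(1/4) = 1.81×10³ K.

T ≈ 1.81×10³ K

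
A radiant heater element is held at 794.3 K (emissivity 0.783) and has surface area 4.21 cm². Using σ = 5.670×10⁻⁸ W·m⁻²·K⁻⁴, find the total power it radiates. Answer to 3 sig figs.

P ≈ 7.44 W

Area A = 4.21 cm² = 4.21×10⁻⁴ m².
P = εσAT⁴ = 0.783 × 5.670×10⁻⁸ × 4.21×10⁻⁴ × (794.3)⁴ = 7.44 W.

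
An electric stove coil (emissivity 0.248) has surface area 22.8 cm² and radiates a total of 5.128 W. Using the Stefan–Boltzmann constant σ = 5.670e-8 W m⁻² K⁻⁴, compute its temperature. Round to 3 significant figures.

T ≈ 632 K

Area A = 22.8 cm² = 2.28×10⁻³ m².
P = εσAT⁴ ⇒ T = (P/(εσA))^(1/4) = (5.128/(0.248×5.670×10⁻⁸×2.28×10⁻³))^(1/4) = 632 K.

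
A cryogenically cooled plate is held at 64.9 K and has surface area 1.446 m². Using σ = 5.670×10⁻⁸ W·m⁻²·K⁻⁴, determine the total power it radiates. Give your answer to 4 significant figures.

P ≈ 1.455 W

Area A = 1.446 m².
P = σAT⁴ = 5.670×10⁻⁸ × 1.446 × (64.9)⁴ = 1.455 W.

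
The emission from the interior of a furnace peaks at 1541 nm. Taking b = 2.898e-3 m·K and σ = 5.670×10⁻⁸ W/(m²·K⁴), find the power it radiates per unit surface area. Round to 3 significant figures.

I ≈ 7.09×10⁵ W/m²

Wien's law: T = b/λ_max = 2.898×10⁻³/1.541×10⁻⁶ = 1880.60 K.
Then I = σT⁴ = 5.670×10⁻⁸×(1880.60)⁴ = 7.09×10⁵ W/m².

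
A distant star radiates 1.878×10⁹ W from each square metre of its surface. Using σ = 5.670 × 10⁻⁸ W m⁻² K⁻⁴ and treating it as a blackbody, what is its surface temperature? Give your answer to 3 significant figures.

T ≈ 1.35×10⁴ K

I = σT⁴, so T = (I/σ)^(1/4) = (1.878×10⁹/(5.670×10⁻⁸))^(1/4) = 1.35×10⁴ K.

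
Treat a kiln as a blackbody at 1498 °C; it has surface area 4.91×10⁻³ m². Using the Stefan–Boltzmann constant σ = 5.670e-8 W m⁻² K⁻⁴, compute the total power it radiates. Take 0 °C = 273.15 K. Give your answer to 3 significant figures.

P ≈ 2.74×10³ W

T = 1498 °C + 273.15 = 1771.15 K.
Area A = 4.91×10⁻³ m².
P = σAT⁴ = 5.670×10⁻⁸ × 4.91×10⁻³ × (1771.15)⁴ = 2.74×10³ W.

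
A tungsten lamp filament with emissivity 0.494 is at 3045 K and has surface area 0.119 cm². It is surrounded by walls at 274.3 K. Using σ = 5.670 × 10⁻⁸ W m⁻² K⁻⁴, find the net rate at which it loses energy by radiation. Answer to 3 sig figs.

Net loss ≈ 28.7 W

Area A = 0.119 cm² = 1.19×10⁻⁵ m².
Net radiated power P_net = εσA(T⁴ − T₀⁴) = 0.494×5.670×10⁻⁸×1.19×10⁻⁵×(3045⁴ − 274.3⁴).
T⁴ − T₀⁴ = 8.59704×10¹³ − 5.66113×10⁹ = 8.59647×10¹³ K⁴, so P_net = 28.7 W.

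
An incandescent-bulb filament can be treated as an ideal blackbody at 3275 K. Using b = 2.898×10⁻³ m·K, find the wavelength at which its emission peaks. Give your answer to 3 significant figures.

Wien's displacement law: λ_max = b/T = (2.898×10⁻³ m·K)/(3275 K) = 8.849×10⁻⁷ m.
That is 0.885 μm, in the infrared range.

λ_max ≈ 0.885 μm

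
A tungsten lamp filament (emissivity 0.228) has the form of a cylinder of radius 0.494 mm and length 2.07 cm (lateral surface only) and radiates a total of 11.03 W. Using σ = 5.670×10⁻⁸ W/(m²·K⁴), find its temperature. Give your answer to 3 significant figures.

Lateral area A = 2πrL = 2π×4.94×10⁻⁴×0.0207 = 6.42506×10⁻⁵ m².
P = εσAT⁴ ⇒ T = (P/(εσA))^(1/4) = (11.03/(0.228×5.670×10⁻⁸×6.42506×10⁻⁵))^(1/4) = 1.91×10³ K.

T ≈ 1.91×10³ K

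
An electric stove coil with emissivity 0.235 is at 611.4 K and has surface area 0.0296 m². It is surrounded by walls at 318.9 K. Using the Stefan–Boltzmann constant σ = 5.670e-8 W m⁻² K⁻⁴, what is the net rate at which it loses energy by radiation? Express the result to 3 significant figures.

Net loss ≈ 51.0 W

Area A = 0.0296 m².
Net radiated power P_net = εσA(T⁴ − T₀⁴) = 0.235×5.670×10⁻⁸×0.0296×(611.4⁴ − 318.9⁴).
T⁴ − T₀⁴ = 1.39734×10¹¹ − 1.03423×10¹⁰ = 1.29392×10¹¹ K⁴, so P_net = 51.0 W.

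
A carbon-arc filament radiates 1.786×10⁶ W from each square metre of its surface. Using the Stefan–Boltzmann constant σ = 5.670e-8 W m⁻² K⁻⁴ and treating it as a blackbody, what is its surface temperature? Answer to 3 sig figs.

I = σT⁴, so T = (I/σ)^(1/4) = (1.786×10⁶/(5.670×10⁻⁸))^(1/4) = 2.37×10³ K.

T ≈ 2.37×10³ K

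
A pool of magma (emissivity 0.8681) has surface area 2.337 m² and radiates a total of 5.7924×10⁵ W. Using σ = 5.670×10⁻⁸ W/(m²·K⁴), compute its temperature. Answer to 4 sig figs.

Area A = 2.337 m².
P = εσAT⁴ ⇒ T = (P/(εσA))^(1/4) = (5.7924×10⁵/(0.8681×5.670×10⁻⁸×2.337))^(1/4) = 1498 K.

T ≈ 1498 K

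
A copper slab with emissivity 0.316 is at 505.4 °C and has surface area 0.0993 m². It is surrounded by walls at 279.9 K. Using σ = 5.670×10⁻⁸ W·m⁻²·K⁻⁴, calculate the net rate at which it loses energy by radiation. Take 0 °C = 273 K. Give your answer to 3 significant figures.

Net loss ≈ 642 W

T = 505.4 °C + 273 = 778.4 K.
Area A = 0.0993 m².
Net radiated power P_net = εσA(T⁴ − T₀⁴) = 0.316×5.670×10⁻⁸×0.0993×(778.4⁴ − 279.9⁴).
T⁴ − T₀⁴ = 3.67123×10¹¹ − 6.13778×10⁹ = 3.60985×10¹¹ K⁴, so P_net = 642 W.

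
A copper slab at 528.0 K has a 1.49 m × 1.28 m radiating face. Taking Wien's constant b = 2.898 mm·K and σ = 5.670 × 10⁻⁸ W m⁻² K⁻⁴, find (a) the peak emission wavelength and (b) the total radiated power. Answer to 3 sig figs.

(a) λ_max = b/T = 2.898×10⁻³/528.0 = 5.489×10⁻⁶ m = 5.49 μm.
Area A = 1.49 × 1.28 = 1.9072 m².
(b) P = σAT⁴ = 5.670×10⁻⁸×1.9072×(528.0)⁴ = 8.40×10³ W.

λ_max ≈ 5.49 μm; P ≈ 8.40×10³ W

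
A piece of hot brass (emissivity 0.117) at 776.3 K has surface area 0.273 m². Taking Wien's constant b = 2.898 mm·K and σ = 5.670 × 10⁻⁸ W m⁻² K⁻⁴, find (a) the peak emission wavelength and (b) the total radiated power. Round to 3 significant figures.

(a) λ_max = b/T = 2.898×10⁻³/776.3 = 3.733×10⁻⁶ m = 3.73 μm.
Area A = 0.273 m².
(b) P = εσAT⁴ = 0.117×5.670×10⁻⁸×0.273×(776.3)⁴ = 658 W.

λ_max ≈ 3.73 μm; P ≈ 658 W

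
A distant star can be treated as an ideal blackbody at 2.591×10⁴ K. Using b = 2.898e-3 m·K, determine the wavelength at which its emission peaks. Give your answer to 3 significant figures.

Wien's displacement law: λ_max = b/T = (2.898×10⁻³ m·K)/(2.591×10⁴ K) = 1.118×10⁻⁷ m.
That is 112 nm, in the ultraviolet range.

λ_max ≈ 112 nm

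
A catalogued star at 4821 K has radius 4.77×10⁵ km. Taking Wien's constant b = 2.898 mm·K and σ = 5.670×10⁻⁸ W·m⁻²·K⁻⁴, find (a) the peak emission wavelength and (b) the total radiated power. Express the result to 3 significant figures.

(a) λ_max = b/T = 2.898×10⁻³/4821 = 6.011×10⁻⁷ m = 601 nm.
Surface area A = 4πR² = 4π(4.77×10⁸ m)² = 2.85921×10¹⁸ m².
(b) P = σAT⁴ = 5.670×10⁻⁸×2.85921×10¹⁸×(4821)⁴ = 8.76×10²⁵ W.

λ_max ≈ 601 nm; P ≈ 8.76×10²⁵ W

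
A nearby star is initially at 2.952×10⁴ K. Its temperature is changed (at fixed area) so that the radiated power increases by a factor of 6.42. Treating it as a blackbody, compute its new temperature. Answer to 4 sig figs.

T₂ ≈ 4.699×10⁴ K

P ∝ T⁴, so T₂/T₁ = (P₂/P₁)^(1/4) = (6.42)^(1/4) = 1.59178.
T₂ = 2.952×10⁴ × 1.59178 = 4.699×10⁴ K.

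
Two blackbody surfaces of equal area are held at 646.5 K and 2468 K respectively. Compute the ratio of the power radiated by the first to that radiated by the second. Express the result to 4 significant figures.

P₁/P₂ ≈ 4.709×10⁻³

With equal areas, P₁/P₂ = (T₁/T₂)⁴ = (646.5/2468)⁴ = 4.709×10⁻³.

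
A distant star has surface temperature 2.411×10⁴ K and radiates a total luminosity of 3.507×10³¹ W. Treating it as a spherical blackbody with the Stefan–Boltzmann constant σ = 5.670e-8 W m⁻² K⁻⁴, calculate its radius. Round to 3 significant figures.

L = 4πR²σT⁴ ⇒ R = √(L/(4πσT⁴)).
σT⁴ = 1.91590×10¹⁰ W/m², so R = √(3.507×10³¹/(4π×1.91590×10¹⁰)) = 1.21×10¹⁰ m.

R ≈ 1.21×10¹⁰ m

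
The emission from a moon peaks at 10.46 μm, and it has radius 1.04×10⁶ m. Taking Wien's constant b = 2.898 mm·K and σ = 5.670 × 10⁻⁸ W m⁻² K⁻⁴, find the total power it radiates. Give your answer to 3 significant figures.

Wien's law: T = b/λ_max = 2.898×10⁻³/1.046×10⁻⁵ = 277.055 K.
Surface area A = 4πR² = 4π(1.04×10⁶ m)² = 1.35918×10¹³ m².
Then P = σAT⁴ = 5.670×10⁻⁸×1.35918×10¹³×(277.055)⁴ = 4.54×10¹⁵ W.

P ≈ 4.54×10¹⁵ W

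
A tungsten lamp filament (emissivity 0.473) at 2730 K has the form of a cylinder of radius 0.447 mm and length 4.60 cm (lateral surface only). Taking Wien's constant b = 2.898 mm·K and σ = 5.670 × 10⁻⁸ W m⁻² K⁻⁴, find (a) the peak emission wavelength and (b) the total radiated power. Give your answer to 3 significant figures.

λ_max ≈ 1.06 μm; P ≈ 192 W

(a) λ_max = b/T = 2.898×10⁻³/2730 = 1.062×10⁻⁶ m = 1.06 μm.
Lateral area A = 2πrL = 2π×4.47×10⁻⁴×0.0460 = 1.29195×10⁻⁴ m².
(b) P = εσAT⁴ = 0.473×5.670×10⁻⁸×1.29195×10⁻⁴×(2730)⁴ = 192 W.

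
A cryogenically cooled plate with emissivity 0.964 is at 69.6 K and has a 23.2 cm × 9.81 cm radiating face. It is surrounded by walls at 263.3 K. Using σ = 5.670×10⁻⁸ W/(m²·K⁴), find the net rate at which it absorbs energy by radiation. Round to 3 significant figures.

Net gain ≈ 5.95 W

Area A = 0.232 × 0.0981 = 0.0227592 m².
Net radiated power P_net = εσA(T⁴ − T₀⁴) = 0.964×5.670×10⁻⁸×0.0227592×(69.6⁴ − 263.3⁴).
T⁴ − T₀⁴ = 2.34659×10⁷ − 4.80622×10⁹ = -4.78275×10⁹ K⁴, so P_net = -5.95 W — negative, meaning a net gain of 5.95 W.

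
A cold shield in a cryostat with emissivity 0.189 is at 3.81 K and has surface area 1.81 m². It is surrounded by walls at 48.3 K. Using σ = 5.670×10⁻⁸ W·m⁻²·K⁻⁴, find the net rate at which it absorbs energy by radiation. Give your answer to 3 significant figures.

Area A = 1.81 m².
Net radiated power P_net = εσA(T⁴ − T₀⁴) = 0.189×5.670×10⁻⁸×1.81×(3.81⁴ − 48.3⁴).
T⁴ − T₀⁴ = 210.717 − 5.44238×10⁶ = -5.44217×10⁶ K⁴, so P_net = -0.106 W — negative, meaning a net gain of 0.106 W.

Net gain ≈ 0.106 W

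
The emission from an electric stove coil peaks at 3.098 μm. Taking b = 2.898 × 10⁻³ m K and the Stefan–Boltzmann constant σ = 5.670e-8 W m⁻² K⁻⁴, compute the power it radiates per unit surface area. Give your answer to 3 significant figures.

I ≈ 4.34×10⁴ W/m²

Wien's law: T = b/λ_max = 2.898×10⁻³/3.098×10⁻⁶ = 935.442 K.
Then I = σT⁴ = 5.670×10⁻⁸×(935.442)⁴ = 4.34×10⁴ W/m².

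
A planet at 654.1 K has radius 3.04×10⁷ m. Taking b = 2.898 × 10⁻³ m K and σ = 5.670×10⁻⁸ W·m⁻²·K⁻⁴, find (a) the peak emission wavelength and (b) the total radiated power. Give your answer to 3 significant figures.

(a) λ_max = b/T = 2.898×10⁻³/654.1 = 4.431×10⁻⁶ m = 4.43 μm.
Surface area A = 4πR² = 4π(3.04×10⁷ m)² = 1.16133×10¹⁶ m².
(b) P = σAT⁴ = 5.670×10⁻⁸×1.16133×10¹⁶×(654.1)⁴ = 1.21×10²⁰ W.

λ_max ≈ 4.43 μm; P ≈ 1.21×10²⁰ W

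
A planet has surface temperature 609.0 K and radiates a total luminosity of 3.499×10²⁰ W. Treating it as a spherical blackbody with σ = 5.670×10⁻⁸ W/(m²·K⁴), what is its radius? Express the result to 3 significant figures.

R ≈ 5.98×10⁷ m

L = 4πR²σT⁴ ⇒ R = √(L/(4πσT⁴)).
σT⁴ = 7799.24 W/m², so R = √(3.499×10²⁰/(4π×7799.24)) = 5.98×10⁷ m.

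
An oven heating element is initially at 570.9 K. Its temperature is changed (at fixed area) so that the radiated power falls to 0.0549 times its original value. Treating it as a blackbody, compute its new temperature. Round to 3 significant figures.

P ∝ T⁴, so T₂/T₁ = (P₂/P₁)^(1/4) = (0.0549)^(1/4) = 0.484053.
T₂ = 570.9 × 0.484053 = 276 K.

T₂ ≈ 276 K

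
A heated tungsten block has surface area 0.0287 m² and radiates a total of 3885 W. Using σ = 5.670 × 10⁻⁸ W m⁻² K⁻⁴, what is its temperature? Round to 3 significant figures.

Area A = 0.0287 m².
P = σAT⁴ ⇒ T = (P/(σA))^(1/4) = (3885/(5.670×10⁻⁸×0.0287))^(1/4) = 1.24×10³ K.

T ≈ 1.24×10³ K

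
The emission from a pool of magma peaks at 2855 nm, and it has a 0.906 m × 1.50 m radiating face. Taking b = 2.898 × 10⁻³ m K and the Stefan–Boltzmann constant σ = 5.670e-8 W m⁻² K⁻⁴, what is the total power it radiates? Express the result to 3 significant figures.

Wien's law: T = b/λ_max = 2.898×10⁻³/2.855×10⁻⁶ = 1015.06 K.
Area A = 0.906 × 1.50 = 1.359 m².
Then P = σAT⁴ = 5.670×10⁻⁸×1.359×(1015.06)⁴ = 8.18×10⁴ W.

P ≈ 8.18×10⁴ W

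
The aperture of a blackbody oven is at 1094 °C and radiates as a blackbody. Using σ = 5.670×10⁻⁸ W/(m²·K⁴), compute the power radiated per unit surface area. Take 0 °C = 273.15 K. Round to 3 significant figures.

T = 1094 °C + 273.15 = 1367.15 K.
Stefan–Boltzmann: I = σT⁴ = 5.670×10⁻⁸ × (1367.15)⁴ = 1.98×10⁵ W/m².

I ≈ 1.98×10⁵ W/m²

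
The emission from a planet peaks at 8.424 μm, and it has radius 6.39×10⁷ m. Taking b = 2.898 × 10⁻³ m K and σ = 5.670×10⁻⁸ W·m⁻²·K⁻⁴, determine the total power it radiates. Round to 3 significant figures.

Wien's law: T = b/λ_max = 2.898×10⁻³/8.424×10⁻⁶ = 344.017 K.
Surface area A = 4πR² = 4π(6.39×10⁷ m)² = 5.13111×10¹⁶ m².
Then P = σAT⁴ = 5.670×10⁻⁸×5.13111×10¹⁶×(344.017)⁴ = 4.07×10¹⁹ W.

P ≈ 4.07×10¹⁹ W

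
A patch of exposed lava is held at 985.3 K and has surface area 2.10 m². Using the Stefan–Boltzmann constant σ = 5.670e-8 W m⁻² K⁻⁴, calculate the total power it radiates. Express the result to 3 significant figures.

Area A = 2.10 m².
P = σAT⁴ = 5.670×10⁻⁸ × 2.10 × (985.3)⁴ = 1.12×10⁵ W.

P ≈ 1.12×10⁵ W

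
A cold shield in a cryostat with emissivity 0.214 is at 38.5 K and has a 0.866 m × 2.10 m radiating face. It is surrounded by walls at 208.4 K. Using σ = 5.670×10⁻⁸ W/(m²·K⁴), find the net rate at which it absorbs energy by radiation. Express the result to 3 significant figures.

Area A = 0.866 × 2.10 = 1.8186 m².
Net radiated power P_net = εσA(T⁴ − T₀⁴) = 0.214×5.670×10⁻⁸×1.8186×(38.5⁴ − 208.4⁴).
T⁴ − T₀⁴ = 2.19707×10⁶ − 1.88621×10⁹ = -1.88401×10⁹ K⁴, so P_net = -41.6 W — negative, meaning a net gain of 41.6 W.

Net gain ≈ 41.6 W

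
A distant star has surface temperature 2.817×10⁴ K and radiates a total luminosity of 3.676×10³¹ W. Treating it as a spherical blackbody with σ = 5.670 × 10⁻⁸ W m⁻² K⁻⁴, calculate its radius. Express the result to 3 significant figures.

L = 4πR²σT⁴ ⇒ R = √(L/(4πσT⁴)).
σT⁴ = 3.57051×10¹⁰ W/m², so R = √(3.676×10³¹/(4π×3.57051×10¹⁰)) = 9.05×10⁹ m.

R ≈ 9.05×10⁹ m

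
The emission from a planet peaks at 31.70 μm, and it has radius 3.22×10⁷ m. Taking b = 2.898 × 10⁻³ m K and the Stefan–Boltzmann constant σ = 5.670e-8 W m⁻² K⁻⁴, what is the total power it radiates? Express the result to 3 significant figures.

Wien's law: T = b/λ_max = 2.898×10⁻³/3.170×10⁻⁵ = 91.4196 K.
Surface area A = 4πR² = 4π(3.22×10⁷ m)² = 1.30293×10¹⁶ m².
Then P = σAT⁴ = 5.670×10⁻⁸×1.30293×10¹⁶×(91.4196)⁴ = 5.16×10¹⁶ W.

P ≈ 5.16×10¹⁶ W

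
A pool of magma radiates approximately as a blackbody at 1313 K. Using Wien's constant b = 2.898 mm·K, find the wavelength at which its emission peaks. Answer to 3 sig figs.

λ_max ≈ 2.21 μm

Wien's displacement law: λ_max = b/T = (2.898×10⁻³ m·K)/(1313 K) = 2.207×10⁻⁶ m.
That is 2.21 μm, in the infrared range.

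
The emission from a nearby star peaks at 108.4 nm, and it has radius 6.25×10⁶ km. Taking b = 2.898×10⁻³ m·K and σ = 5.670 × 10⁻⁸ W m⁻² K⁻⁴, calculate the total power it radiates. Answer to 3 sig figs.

P ≈ 1.42×10³¹ W

Wien's law: T = b/λ_max = 2.898×10⁻³/1.084×10⁻⁷ = 26734.3 K.
Surface area A = 4πR² = 4π(6.25×10⁹ m)² = 4.90874×10²⁰ m².
Then P = σAT⁴ = 5.670×10⁻⁸×4.90874×10²⁰×(26734.3)⁴ = 1.42×10³¹ W.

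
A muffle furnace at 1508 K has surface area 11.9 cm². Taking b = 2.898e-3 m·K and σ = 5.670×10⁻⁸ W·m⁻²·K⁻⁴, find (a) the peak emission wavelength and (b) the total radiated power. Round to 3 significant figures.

λ_max ≈ 1.92 μm; P ≈ 349 W

(a) λ_max = b/T = 2.898×10⁻³/1508 = 1.922×10⁻⁶ m = 1.92 μm.
Area A = 11.9 cm² = 1.19×10⁻³ m².
(b) P = σAT⁴ = 5.670×10⁻⁸×1.19×10⁻³×(1508)⁴ = 349 W.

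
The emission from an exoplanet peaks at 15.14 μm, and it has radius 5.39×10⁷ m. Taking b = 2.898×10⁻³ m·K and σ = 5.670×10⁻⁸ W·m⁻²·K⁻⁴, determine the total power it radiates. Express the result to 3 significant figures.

P ≈ 2.78×10¹⁸ W

Wien's law: T = b/λ_max = 2.898×10⁻³/1.514×10⁻⁵ = 191.413 K.
Surface area A = 4πR² = 4π(5.39×10⁷ m)² = 3.65079×10¹⁶ m².
Then P = σAT⁴ = 5.670×10⁻⁸×3.65079×10¹⁶×(191.413)⁴ = 2.78×10¹⁸ W.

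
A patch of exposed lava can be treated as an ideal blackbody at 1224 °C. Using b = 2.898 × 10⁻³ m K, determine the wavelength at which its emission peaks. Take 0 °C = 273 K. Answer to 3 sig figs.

λ_max ≈ 1.94×10³ nm

T = 1224 °C + 273 = 1497 K.
Wien's displacement law: λ_max = b/T = (2.898×10⁻³ m·K)/(1497 K) = 1.936×10⁻⁶ m.
That is 1.94×10³ nm, in the infrared range.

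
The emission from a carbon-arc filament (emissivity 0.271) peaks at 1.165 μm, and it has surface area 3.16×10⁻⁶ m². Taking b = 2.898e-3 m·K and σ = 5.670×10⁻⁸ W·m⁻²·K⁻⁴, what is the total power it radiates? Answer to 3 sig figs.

P ≈ 1.86 W

Wien's law: T = b/λ_max = 2.898×10⁻³/1.165×10⁻⁶ = 2487.55 K.
Area A = 3.16×10⁻⁶ m².
Then P = εσAT⁴ = 0.271×5.670×10⁻⁸×3.16×10⁻⁶×(2487.55)⁴ = 1.86 W.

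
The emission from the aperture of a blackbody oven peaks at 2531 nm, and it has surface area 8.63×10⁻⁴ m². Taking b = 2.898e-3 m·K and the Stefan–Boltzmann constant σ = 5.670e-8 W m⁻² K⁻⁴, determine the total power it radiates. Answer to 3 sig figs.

Wien's law: T = b/λ_max = 2.898×10⁻³/2.531×10⁻⁶ = 1145.00 K.
Area A = 8.63×10⁻⁴ m².
Then P = σAT⁴ = 5.670×10⁻⁸×8.63×10⁻⁴×(1145.00)⁴ = 84.1 W.

P ≈ 84.1 W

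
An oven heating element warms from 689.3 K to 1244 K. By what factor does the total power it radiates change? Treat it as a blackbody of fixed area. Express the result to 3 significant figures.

P ∝ T⁴, so P₂/P₁ = (T₂/T₁)⁴ = (1244/689.3)⁴ = (1.80473)⁴ = 10.6.

P₂/P₁ ≈ 10.6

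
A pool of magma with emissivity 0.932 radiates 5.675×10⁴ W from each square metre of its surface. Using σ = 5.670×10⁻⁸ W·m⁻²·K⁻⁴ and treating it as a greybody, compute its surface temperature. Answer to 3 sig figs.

T ≈ 1.02×10³ K

I = εσT⁴, so T = (I/εσ)^(1/4) = (5.675×10⁴/(0.932×5.670×10⁻⁸))^(1/4) = 1.02×10³ K.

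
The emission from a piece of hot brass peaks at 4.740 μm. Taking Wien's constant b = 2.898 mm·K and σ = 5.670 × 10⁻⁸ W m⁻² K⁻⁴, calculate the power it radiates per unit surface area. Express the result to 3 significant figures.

I ≈ 7.92×10³ W/m²

Wien's law: T = b/λ_max = 2.898×10⁻³/4.740×10⁻⁶ = 611.392 K.
Then I = σT⁴ = 5.670×10⁻⁸×(611.392)⁴ = 7.92×10³ W/m².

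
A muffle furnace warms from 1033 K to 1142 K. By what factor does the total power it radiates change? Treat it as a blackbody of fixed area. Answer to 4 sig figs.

P₂/P₁ ≈ 1.494

P ∝ T⁴, so P₂/P₁ = (T₂/T₁)⁴ = (1142/1033)⁴ = (1.10552)⁴ = 1.494.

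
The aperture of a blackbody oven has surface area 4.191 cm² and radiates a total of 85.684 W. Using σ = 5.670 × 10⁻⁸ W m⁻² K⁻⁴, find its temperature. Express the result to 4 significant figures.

T ≈ 1378 K

Area A = 4.191 cm² = 4.191×10⁻⁴ m².
P = σAT⁴ ⇒ T = (P/(σA))^(1/4) = (85.684/(5.670×10⁻⁸×4.191×10⁻⁴))^(1/4) = 1378 K.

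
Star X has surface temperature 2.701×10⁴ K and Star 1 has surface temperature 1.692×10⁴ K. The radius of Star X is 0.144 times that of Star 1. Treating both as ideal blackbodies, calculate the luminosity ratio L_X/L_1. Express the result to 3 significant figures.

L ∝ R²T⁴, so L_X/L_1 = (R_X/R_1)²(T_X/T_1)⁴ = (0.144)² × (2.701×10⁴/1.692×10⁴)⁴ = 0.020736 × 6.49377 = 0.135.

L_X/L_1 ≈ 0.135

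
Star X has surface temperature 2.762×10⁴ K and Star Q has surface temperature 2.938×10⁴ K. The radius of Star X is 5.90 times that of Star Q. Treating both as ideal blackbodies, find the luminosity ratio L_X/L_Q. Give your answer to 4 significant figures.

L_X/L_Q ≈ 27.19

L ∝ R²T⁴, so L_X/L_Q = (R_X/R_Q)²(T_X/T_Q)⁴ = (5.90)² × (2.762×10⁴/2.938×10⁴)⁴ = 34.81 × 0.781066 = 27.19.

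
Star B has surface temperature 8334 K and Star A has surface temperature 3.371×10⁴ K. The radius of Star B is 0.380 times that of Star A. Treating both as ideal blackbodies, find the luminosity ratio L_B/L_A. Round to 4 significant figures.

L ∝ R²T⁴, so L_B/L_A = (R_B/R_A)²(T_B/T_A)⁴ = (0.380)² × (8334/3.371×10⁴)⁴ = 0.1444 × 3.73576×10⁻³ = 5.394×10⁻⁴.

L_B/L_A ≈ 5.394×10⁻⁴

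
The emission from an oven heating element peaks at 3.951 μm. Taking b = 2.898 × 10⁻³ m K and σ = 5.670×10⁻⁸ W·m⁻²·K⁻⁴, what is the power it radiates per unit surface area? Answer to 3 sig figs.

I ≈ 1.64×10⁴ W/m²

Wien's law: T = b/λ_max = 2.898×10⁻³/3.951×10⁻⁶ = 733.485 K.
Then I = σT⁴ = 5.670×10⁻⁸×(733.485)⁴ = 1.64×10⁴ W/m².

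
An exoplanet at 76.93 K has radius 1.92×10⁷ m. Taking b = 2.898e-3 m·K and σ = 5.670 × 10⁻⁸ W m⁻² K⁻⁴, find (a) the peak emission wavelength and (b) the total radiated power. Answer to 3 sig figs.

(a) λ_max = b/T = 2.898×10⁻³/76.93 = 3.767×10⁻⁵ m = 37.7 μm.
Surface area A = 4πR² = 4π(1.92×10⁷ m)² = 4.63247×10¹⁵ m².
(b) P = σAT⁴ = 5.670×10⁻⁸×4.63247×10¹⁵×(76.93)⁴ = 9.20×10¹⁵ W.

λ_max ≈ 37.7 μm; P ≈ 9.20×10¹⁵ W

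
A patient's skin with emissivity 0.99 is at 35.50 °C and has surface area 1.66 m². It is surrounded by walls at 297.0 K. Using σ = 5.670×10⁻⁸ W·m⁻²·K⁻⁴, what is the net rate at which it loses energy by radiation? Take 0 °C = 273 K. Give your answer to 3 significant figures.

Net loss ≈ 119 W

T = 35.50 °C + 273 = 308.50 K.
Area A = 1.66 m².
Net radiated power P_net = εσA(T⁴ − T₀⁴) = 0.99×5.670×10⁻⁸×1.66×(308.50⁴ − 297.0⁴).
T⁴ − T₀⁴ = 9.05776×10⁹ − 7.78083×10⁹ = 1.27693×10⁹ K⁴, so P_net = 119 W.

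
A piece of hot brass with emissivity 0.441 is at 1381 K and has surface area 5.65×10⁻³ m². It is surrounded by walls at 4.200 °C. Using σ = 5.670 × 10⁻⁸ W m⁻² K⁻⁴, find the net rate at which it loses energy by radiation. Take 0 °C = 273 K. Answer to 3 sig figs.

Surroundings: T = 4.200 °C + 273 = 277.200 K.
Area A = 5.65×10⁻³ m².
Net radiated power P_net = εσA(T⁴ − T₀⁴) = 0.441×5.670×10⁻⁸×5.65×10⁻³×(1381⁴ − 277.200⁴).
T⁴ − T₀⁴ = 3.63726×10¹² − 5.90436×10⁹ = 3.63136×10¹² K⁴, so P_net = 513 W.

Net loss ≈ 513 W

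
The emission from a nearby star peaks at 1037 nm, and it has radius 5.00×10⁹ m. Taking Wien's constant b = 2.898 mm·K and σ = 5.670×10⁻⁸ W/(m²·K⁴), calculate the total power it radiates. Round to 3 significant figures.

P ≈ 1.09×10²⁷ W

Wien's law: T = b/λ_max = 2.898×10⁻³/1.037×10⁻⁶ = 2794.60 K.
Surface area A = 4πR² = 4π(5.00×10⁹ m)² = 3.14159×10²⁰ m².
Then P = σAT⁴ = 5.670×10⁻⁸×3.14159×10²⁰×(2794.60)⁴ = 1.09×10²⁷ W.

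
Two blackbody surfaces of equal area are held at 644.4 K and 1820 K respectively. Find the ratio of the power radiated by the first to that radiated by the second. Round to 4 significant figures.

P₁/P₂ ≈ 0.01572

With equal areas, P₁/P₂ = (T₁/T₂)⁴ = (644.4/1820)⁴ = 0.01572.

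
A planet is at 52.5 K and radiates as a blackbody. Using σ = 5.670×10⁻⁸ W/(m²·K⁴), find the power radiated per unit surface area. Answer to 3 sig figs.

Stefan–Boltzmann: I = σT⁴ = 5.670×10⁻⁸ × (52.5)⁴ = 0.431 W/m².

I ≈ 0.431 W/m²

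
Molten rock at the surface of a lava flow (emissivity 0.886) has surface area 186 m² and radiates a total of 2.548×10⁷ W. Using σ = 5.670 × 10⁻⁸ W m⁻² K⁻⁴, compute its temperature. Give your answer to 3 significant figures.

T ≈ 1.29×10³ K

Area A = 186 m².
P = εσAT⁴ ⇒ T = (P/(εσA))^(1/4) = (2.548×10⁷/(0.886×5.670×10⁻⁸×186))^(1/4) = 1.29×10³ K.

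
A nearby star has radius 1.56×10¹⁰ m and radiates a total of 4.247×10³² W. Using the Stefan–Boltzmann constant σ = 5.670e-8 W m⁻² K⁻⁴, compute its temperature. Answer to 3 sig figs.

Surface area A = 4πR² = 4π(1.56×10¹⁰ m)² = 3.05815×10²¹ m².
P = σAT⁴ ⇒ T = (P/(σA))^(1/4) = (4.247×10³²/(5.670×10⁻⁸×3.05815×10²¹))^(1/4) = 3.96×10⁴ K.

T ≈ 3.96×10⁴ K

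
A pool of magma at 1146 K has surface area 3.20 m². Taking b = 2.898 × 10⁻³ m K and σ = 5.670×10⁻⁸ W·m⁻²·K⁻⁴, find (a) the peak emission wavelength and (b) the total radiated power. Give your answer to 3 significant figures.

λ_max ≈ 2.53 μm; P ≈ 3.13×10⁵ W

(a) λ_max = b/T = 2.898×10⁻³/1146 = 2.529×10⁻⁶ m = 2.53 μm.
Area A = 3.20 m².
(b) P = σAT⁴ = 5.670×10⁻⁸×3.20×(1146)⁴ = 3.13×10⁵ W.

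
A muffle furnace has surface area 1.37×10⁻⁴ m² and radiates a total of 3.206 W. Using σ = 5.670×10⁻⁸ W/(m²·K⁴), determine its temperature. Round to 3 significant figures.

Area A = 1.37×10⁻⁴ m².
P = σAT⁴ ⇒ T = (P/(σA))^(1/4) = (3.206/(5.670×10⁻⁸×1.37×10⁻⁴))^(1/4) = 802 K.

T ≈ 802 K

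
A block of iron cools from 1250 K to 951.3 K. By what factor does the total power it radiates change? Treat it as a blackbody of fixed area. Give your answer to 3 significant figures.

P ∝ T⁴, so P₂/P₁ = (T₂/T₁)⁴ = (951.3/1250)⁴ = (0.761040)⁴ = 0.335.

P₂/P₁ ≈ 0.335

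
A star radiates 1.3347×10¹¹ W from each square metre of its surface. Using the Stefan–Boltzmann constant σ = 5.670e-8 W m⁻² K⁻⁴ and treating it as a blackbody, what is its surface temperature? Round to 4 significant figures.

I = σT⁴, so T = (I/σ)^(1/4) = (1.3347×10¹¹/(5.670×10⁻⁸))^(1/4) = 3.917×10⁴ K.

T ≈ 3.917×10⁴ K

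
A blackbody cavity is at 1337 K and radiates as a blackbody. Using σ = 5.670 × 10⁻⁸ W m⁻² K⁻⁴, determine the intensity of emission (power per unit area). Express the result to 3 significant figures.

I ≈ 1.81×10⁵ W/m²

Stefan–Boltzmann: I = σT⁴ = 5.670×10⁻⁸ × (1337)⁴ = 1.81×10⁵ W/m².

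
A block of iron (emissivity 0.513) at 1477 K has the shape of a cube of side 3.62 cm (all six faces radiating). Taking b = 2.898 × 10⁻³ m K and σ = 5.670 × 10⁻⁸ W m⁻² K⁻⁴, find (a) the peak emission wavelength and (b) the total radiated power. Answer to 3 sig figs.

λ_max ≈ 1.96×10³ nm; P ≈ 1.09×10³ W

(a) λ_max = b/T = 2.898×10⁻³/1477 = 1.962×10⁻⁶ m = 1.96×10³ nm.
Area A = 6s² = 6×(0.0362 m)² = 7.86264×10⁻³ m².
(b) P = εσAT⁴ = 0.513×5.670×10⁻⁸×7.86264×10⁻³×(1477)⁴ = 1.09×10³ W.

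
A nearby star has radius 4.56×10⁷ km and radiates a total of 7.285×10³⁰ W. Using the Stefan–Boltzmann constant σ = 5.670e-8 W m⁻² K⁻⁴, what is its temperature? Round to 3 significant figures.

Surface area A = 4πR² = 4π(4.56×10¹⁰ m)² = 2.61300×10²² m².
P = σAT⁴ ⇒ T = (P/(σA))^(1/4) = (7.285×10³⁰/(5.670×10⁻⁸×2.61300×10²²))^(1/4) = 8.37×10³ K.

T ≈ 8.37×10³ K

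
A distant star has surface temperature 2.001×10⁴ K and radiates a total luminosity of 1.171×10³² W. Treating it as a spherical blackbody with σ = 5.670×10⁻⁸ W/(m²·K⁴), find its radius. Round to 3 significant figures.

L = 4πR²σT⁴ ⇒ R = √(L/(4πσT⁴)).
σT⁴ = 9.09016×10⁹ W/m², so R = √(1.171×10³²/(4π×9.09016×10⁹)) = 3.20×10¹⁰ m.

R ≈ 3.20×10¹⁰ m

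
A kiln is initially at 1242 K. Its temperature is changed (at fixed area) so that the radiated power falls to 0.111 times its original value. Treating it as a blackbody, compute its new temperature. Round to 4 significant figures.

T₂ ≈ 716.9 K

P ∝ T⁴, so T₂/T₁ = (P₂/P₁)^(1/4) = (0.111)^(1/4) = 0.577206.
T₂ = 1242 × 0.577206 = 716.9 K.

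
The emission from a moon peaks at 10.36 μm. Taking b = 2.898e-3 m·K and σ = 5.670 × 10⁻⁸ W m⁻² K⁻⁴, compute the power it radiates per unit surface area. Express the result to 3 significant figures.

Wien's law: T = b/λ_max = 2.898×10⁻³/1.036×10⁻⁵ = 279.730 K.
Then I = σT⁴ = 5.670×10⁻⁸×(279.730)⁴ = 347 W/m².

I ≈ 347 W/m²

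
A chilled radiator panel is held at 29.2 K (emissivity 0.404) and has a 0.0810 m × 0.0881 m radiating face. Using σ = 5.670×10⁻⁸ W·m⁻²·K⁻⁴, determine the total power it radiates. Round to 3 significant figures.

P ≈ 1.19×10⁻⁴ W

Area A = 0.0810 × 0.0881 = 7.1361×10⁻³ m².
P = εσAT⁴ = 0.404 × 5.670×10⁻⁸ × 7.1361×10⁻³ × (29.2)⁴ = 1.19×10⁻⁴ W.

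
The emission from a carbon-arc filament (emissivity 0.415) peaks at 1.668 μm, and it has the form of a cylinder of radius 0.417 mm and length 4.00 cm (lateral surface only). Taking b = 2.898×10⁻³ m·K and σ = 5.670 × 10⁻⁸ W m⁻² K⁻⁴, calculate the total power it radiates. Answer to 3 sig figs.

Wien's law: T = b/λ_max = 2.898×10⁻³/1.668×10⁻⁶ = 1737.41 K.
Lateral area A = 2πrL = 2π×4.17×10⁻⁴×0.0400 = 1.04804×10⁻⁴ m².
Then P = εσAT⁴ = 0.415×5.670×10⁻⁸×1.04804×10⁻⁴×(1737.41)⁴ = 22.5 W.

P ≈ 22.5 W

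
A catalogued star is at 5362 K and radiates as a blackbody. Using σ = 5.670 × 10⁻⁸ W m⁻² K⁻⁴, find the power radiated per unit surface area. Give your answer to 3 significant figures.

Stefan–Boltzmann: I = σT⁴ = 5.670×10⁻⁸ × (5362)⁴ = 4.69×10⁷ W/m².

I ≈ 4.69×10⁷ W/m²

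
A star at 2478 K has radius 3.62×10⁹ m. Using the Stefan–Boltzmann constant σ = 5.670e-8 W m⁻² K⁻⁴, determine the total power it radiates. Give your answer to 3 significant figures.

Surface area A = 4πR² = 4π(3.62×10⁹ m)² = 1.64675×10²⁰ m².
P = σAT⁴ = 5.670×10⁻⁸ × 1.64675×10²⁰ × (2478)⁴ = 3.52×10²⁶ W.

P ≈ 3.52×10²⁶ W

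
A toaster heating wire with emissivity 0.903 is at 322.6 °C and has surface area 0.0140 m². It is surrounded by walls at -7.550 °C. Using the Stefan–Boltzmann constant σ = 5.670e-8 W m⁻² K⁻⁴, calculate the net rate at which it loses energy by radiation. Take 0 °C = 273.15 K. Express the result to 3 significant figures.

T = 322.6 °C + 273.15 = 595.75 K.
Surroundings: T = -7.550 °C + 273.15 = 265.600 K.
Area A = 0.0140 m².
Net radiated power P_net = εσA(T⁴ − T₀⁴) = 0.903×5.670×10⁻⁸×0.0140×(595.75⁴ − 265.600⁴).
T⁴ − T₀⁴ = 1.25967×10¹¹ − 4.97637×10⁹ = 1.20991×10¹¹ K⁴, so P_net = 86.7 W.

Net loss ≈ 86.7 W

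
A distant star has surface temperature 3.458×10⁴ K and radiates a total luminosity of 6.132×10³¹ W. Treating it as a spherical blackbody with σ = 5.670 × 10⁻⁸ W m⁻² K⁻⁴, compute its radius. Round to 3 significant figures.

R ≈ 7.76×10⁹ m

L = 4πR²σT⁴ ⇒ R = √(L/(4πσT⁴)).
σT⁴ = 8.10743×10¹⁰ W/m², so R = √(6.132×10³¹/(4π×8.10743×10¹⁰)) = 7.76×10⁹ m.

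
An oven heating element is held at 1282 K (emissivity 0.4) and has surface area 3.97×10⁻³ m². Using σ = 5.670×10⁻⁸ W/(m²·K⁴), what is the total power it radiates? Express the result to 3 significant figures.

Area A = 3.97×10⁻³ m².
P = εσAT⁴ = 0.4 × 5.670×10⁻⁸ × 3.97×10⁻³ × (1282)⁴ = 243 W.

P ≈ 243 W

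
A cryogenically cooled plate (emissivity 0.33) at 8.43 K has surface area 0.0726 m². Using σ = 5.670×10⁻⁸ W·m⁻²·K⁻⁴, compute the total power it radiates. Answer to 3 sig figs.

Area A = 0.0726 m².
P = εσAT⁴ = 0.33 × 5.670×10⁻⁸ × 0.0726 × (8.43)⁴ = 6.86×10⁻⁶ W.

P ≈ 6.86×10⁻⁶ W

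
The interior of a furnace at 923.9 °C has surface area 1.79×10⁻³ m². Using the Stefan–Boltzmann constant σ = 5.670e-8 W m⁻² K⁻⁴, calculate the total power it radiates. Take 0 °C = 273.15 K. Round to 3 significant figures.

P ≈ 208 W

T = 923.9 °C + 273.15 = 1197.05 K.
Area A = 1.79×10⁻³ m².
P = σAT⁴ = 5.670×10⁻⁸ × 1.79×10⁻³ × (1197.05)⁴ = 208 W.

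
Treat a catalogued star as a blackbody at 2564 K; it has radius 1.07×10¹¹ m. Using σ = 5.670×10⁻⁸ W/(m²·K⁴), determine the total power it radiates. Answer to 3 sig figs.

Surface area A = 4πR² = 4π(1.07×10¹¹ m)² = 1.43872×10²³ m².
P = σAT⁴ = 5.670×10⁻⁸ × 1.43872×10²³ × (2564)⁴ = 3.53×10²⁹ W.

P ≈ 3.53×10²⁹ W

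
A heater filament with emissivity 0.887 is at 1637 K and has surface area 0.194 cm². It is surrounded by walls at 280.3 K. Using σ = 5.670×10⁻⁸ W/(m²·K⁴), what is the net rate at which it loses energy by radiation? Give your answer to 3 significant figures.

Area A = 0.194 cm² = 1.94×10⁻⁵ m².
Net radiated power P_net = εσA(T⁴ − T₀⁴) = 0.887×5.670×10⁻⁸×1.94×10⁻⁵×(1637⁴ − 280.3⁴).
T⁴ − T₀⁴ = 7.18116×10¹² − 6.17294×10⁹ = 7.17499×10¹² K⁴, so P_net = 7.00 W.

Net loss ≈ 7.00 W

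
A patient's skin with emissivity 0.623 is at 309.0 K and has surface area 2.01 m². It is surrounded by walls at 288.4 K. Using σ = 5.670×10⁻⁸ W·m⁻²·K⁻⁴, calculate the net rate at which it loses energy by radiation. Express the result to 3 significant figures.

Area A = 2.01 m².
Net radiated power P_net = εσA(T⁴ − T₀⁴) = 0.623×5.670×10⁻⁸×2.01×(309.0⁴ − 288.4⁴).
T⁴ − T₀⁴ = 9.11662×10⁹ − 6.91801×10⁹ = 2.19861×10⁹ K⁴, so P_net = 156 W.

Net loss ≈ 156 W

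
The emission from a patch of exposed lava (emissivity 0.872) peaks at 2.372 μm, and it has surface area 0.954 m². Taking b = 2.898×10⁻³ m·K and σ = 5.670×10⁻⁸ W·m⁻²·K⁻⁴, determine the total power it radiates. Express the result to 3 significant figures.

P ≈ 1.05×10⁵ W

Wien's law: T = b/λ_max = 2.898×10⁻³/2.372×10⁻⁶ = 1221.75 K.
Area A = 0.954 m².
Then P = εσAT⁴ = 0.872×5.670×10⁻⁸×0.954×(1221.75)⁴ = 1.05×10⁵ W.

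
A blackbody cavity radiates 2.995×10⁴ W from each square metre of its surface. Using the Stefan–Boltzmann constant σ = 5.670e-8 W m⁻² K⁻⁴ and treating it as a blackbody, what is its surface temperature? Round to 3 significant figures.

I = σT⁴, so T = (I/σ)^(1/4) = (2.995×10⁴/(5.670×10⁻⁸))^(1/4) = 853 K.

T ≈ 853 K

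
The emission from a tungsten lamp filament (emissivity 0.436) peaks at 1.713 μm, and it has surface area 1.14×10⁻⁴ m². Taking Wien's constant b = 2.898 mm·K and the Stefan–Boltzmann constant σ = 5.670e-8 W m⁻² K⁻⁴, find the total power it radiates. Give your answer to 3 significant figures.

P ≈ 23.1 W

Wien's law: T = b/λ_max = 2.898×10⁻³/1.713×10⁻⁶ = 1691.77 K.
Area A = 1.14×10⁻⁴ m².
Then P = εσAT⁴ = 0.436×5.670×10⁻⁸×1.14×10⁻⁴×(1691.77)⁴ = 23.1 W.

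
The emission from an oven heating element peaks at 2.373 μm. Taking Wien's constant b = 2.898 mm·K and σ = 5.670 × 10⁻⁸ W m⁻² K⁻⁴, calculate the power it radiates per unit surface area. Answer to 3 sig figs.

I ≈ 1.26×10⁵ W/m²

Wien's law: T = b/λ_max = 2.898×10⁻³/2.373×10⁻⁶ = 1221.24 K.
Then I = σT⁴ = 5.670×10⁻⁸×(1221.24)⁴ = 1.26×10⁵ W/m².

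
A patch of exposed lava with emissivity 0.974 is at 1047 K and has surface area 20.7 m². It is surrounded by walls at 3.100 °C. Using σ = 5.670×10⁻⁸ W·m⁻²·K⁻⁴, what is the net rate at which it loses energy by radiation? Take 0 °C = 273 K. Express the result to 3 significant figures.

Net loss ≈ 1.37×10⁶ W

Surroundings: T = 3.100 °C + 273 = 276.100 K.
Area A = 20.7 m².
Net radiated power P_net = εσA(T⁴ − T₀⁴) = 0.974×5.670×10⁻⁸×20.7×(1047⁴ − 276.100⁴).
T⁴ − T₀⁴ = 1.20167×10¹² − 5.81120×10⁹ = 1.19586×10¹² K⁴, so P_net = 1.37×10⁶ W.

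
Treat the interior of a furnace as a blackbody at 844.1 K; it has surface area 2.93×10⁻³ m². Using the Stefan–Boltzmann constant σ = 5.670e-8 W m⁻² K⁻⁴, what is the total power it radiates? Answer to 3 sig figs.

P ≈ 84.3 W

Area A = 2.93×10⁻³ m².
P = σAT⁴ = 5.670×10⁻⁸ × 2.93×10⁻³ × (844.1)⁴ = 84.3 W.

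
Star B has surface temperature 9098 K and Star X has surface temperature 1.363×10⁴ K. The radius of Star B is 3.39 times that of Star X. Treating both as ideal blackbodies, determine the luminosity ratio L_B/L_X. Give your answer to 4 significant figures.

L_B/L_X ≈ 2.281

L ∝ R²T⁴, so L_B/L_X = (R_B/R_X)²(T_B/T_X)⁴ = (3.39)² × (9098/1.363×10⁴)⁴ = 11.4921 × 0.198518 = 2.281.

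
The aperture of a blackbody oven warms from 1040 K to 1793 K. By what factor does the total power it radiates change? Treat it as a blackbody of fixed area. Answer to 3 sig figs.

P₂/P₁ ≈ 8.83

P ∝ T⁴, so P₂/P₁ = (T₂/T₁)⁴ = (1793/1040)⁴ = (1.72404)⁴ = 8.83.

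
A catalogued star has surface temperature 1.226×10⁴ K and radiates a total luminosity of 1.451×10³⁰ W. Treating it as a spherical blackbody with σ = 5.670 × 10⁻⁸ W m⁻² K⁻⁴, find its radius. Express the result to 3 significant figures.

R ≈ 9.49×10⁹ m

L = 4πR²σT⁴ ⇒ R = √(L/(4πσT⁴)).
σT⁴ = 1.28099×10⁹ W/m², so R = √(1.451×10³⁰/(4π×1.28099×10⁹)) = 9.49×10⁹ m.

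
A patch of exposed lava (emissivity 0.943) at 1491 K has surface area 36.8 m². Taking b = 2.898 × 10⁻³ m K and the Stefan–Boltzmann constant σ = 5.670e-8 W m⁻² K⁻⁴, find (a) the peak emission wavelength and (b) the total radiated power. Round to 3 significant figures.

λ_max ≈ 1.94 μm; P ≈ 9.72×10⁶ W

(a) λ_max = b/T = 2.898×10⁻³/1491 = 1.944×10⁻⁶ m = 1.94 μm.
Area A = 36.8 m².
(b) P = εσAT⁴ = 0.943×5.670×10⁻⁸×36.8×(1491)⁴ = 9.72×10⁶ W.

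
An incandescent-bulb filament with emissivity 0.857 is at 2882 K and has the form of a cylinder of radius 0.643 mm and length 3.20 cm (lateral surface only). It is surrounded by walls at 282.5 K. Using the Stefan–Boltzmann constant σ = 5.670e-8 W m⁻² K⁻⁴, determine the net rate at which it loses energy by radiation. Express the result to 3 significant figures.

Lateral area A = 2πrL = 2π×6.43×10⁻⁴×0.0320 = 1.29283×10⁻⁴ m².
Net radiated power P_net = εσA(T⁴ − T₀⁴) = 0.857×5.670×10⁻⁸×1.29283×10⁻⁴×(2882⁴ − 282.5⁴).
T⁴ − T₀⁴ = 6.89884×10¹³ − 6.36904×10⁹ = 6.89820×10¹³ K⁴, so P_net = 433 W.

Net loss ≈ 433 W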